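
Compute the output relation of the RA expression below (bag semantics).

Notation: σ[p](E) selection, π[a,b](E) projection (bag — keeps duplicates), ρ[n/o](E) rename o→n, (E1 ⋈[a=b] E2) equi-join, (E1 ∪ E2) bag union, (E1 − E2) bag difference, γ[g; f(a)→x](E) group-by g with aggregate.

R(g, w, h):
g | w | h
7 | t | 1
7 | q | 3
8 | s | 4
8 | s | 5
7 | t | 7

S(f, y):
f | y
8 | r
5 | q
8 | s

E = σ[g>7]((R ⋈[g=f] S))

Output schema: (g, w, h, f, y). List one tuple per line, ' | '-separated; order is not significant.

Subexpression sizes:
  R → 5
  S → 3
  (R ⋈[g=f] S) → 4
  σ[g>7]((R ⋈[g=f] S)) → 4

== RESULT ==
g | w | h | f | y
8 | s | 4 | 8 | r
8 | s | 4 | 8 | s
8 | s | 5 | 8 | r
8 | s | 5 | 8 | s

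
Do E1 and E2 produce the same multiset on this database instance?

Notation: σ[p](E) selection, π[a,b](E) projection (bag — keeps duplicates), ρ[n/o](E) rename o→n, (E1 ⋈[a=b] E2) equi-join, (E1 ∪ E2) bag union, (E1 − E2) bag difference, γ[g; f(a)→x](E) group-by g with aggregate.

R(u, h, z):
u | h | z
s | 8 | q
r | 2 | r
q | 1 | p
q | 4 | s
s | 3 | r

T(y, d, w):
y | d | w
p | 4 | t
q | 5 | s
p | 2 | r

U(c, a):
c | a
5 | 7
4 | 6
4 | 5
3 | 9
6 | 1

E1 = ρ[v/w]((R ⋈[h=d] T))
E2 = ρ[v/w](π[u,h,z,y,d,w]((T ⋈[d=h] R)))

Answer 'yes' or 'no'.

E1 stepwise |·|:
  R → 5
  T → 3
  (R ⋈[h=d] T) → 2
  ρ[v/w]((R ⋈[h=d] T)) → 2
E2 stepwise |·|:
  T → 3
  R → 5
  (T ⋈[d=h] R) → 2
  π[u,h,z,y,d,w]((T ⋈[d=h] R)) → 2
  ρ[v/w](π[u,h,z,y,d,w]((T ⋈[d=h] R))) → 2

E1 and E2 produce the same multiset:
u | h | z | y | d | v
q | 4 | s | p | 4 | t
r | 2 | r | p | 2 | r

yes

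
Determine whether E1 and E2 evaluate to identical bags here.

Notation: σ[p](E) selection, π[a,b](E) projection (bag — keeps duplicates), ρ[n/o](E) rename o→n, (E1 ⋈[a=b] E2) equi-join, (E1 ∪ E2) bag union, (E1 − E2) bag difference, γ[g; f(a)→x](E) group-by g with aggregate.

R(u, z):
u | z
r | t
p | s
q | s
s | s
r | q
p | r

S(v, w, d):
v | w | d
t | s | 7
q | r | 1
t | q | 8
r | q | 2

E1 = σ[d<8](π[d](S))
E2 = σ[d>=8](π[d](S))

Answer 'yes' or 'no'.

E1 stepwise |·|:
  S → 4
  π[d](S) → 4
  σ[d<8](π[d](S)) → 3
E2 stepwise |·|:
  S → 4
  π[d](S) → 4
  σ[d>=8](π[d](S)) → 1

E1 result:
d
1
2
7
E2 result:
d
8
Witness: (1,) appears 1× in E1 but 0× in E2.

no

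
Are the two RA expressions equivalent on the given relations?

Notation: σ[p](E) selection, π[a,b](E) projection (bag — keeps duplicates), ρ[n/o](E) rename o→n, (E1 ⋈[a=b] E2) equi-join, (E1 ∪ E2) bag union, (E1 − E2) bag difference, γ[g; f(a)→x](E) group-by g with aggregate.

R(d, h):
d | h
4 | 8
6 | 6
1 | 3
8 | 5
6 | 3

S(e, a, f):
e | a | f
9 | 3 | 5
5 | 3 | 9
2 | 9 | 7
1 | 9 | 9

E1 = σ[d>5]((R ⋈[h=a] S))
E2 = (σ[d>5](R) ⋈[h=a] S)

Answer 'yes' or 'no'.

E1 stepwise |·|:
  R → 5
  S → 4
  (R ⋈[h=a] S) → 4
  σ[d>5]((R ⋈[h=a] S)) → 2
E2 stepwise |·|:
  R → 5
  σ[d>5](R) → 3
  S → 4
  (σ[d>5](R) ⋈[h=a] S) → 2

E1 and E2 produce the same multiset:
d | h | e | a | f
6 | 3 | 5 | 3 | 9
6 | 3 | 9 | 3 | 5

yes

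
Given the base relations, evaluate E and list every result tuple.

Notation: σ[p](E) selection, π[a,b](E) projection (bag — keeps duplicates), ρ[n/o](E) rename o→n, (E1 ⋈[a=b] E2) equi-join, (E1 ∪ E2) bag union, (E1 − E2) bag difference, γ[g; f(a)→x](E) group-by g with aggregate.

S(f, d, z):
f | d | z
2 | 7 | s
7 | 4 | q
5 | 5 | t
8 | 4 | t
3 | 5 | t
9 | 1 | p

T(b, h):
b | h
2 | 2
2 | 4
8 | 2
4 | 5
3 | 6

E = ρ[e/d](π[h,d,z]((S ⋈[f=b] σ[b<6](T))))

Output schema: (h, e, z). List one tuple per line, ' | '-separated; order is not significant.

Subexpression sizes:
  S → 6
  T → 5
  σ[b<6](T) → 4
  (S ⋈[f=b] σ[b<6](T)) → 3
  π[h,d,z]((S ⋈[f=b] σ[b<6](T))) → 3
  ρ[e/d](π[h,d,z]((S ⋈[f=b] σ[b<6](T)))) → 3

== RESULT ==
h | e | z
2 | 7 | s
4 | 7 | s
6 | 5 | t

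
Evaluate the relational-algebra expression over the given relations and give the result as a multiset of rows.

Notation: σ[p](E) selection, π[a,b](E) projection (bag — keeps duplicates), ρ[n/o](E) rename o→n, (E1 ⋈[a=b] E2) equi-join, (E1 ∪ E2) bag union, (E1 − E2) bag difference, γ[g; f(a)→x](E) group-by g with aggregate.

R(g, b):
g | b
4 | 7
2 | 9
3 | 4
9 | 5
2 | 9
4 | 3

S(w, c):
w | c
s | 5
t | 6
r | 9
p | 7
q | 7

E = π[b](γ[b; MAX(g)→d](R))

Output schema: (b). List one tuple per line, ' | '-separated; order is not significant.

Stepwise |·|:
  R → 6
  γ[b; MAX(g)→d](R) → 5
  π[b](γ[b; MAX(g)→d](R)) → 5

== RESULT ==
b
3
4
5
7
9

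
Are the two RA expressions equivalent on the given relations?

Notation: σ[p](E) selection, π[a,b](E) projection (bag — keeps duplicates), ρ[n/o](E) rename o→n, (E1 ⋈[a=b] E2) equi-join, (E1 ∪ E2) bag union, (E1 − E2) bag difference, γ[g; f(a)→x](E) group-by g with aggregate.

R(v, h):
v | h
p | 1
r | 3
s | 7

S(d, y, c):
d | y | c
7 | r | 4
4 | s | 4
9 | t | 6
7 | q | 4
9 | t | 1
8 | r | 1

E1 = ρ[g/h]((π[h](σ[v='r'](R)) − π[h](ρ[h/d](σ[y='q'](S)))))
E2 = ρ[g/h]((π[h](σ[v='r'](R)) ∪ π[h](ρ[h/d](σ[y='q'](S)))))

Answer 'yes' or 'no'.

E1 stepwise |·|:
  R → 3
  σ[v='r'](R) → 1
  π[h](σ[v='r'](R)) → 1
  S → 6
  σ[y='q'](S) → 1
  ρ[h/d](σ[y='q'](S)) → 1
  π[h](ρ[h/d](σ[y='q'](S))) → 1
  (π[h](σ[v='r'](R)) − π[h](ρ[h/d](σ[y='q'](S)))) → 1
  ρ[g/h]((π[h](σ[v='r'](R)) − π[h](ρ[h/d](σ[y='q'](S))))) → 1
E2 stepwise |·|:
  R → 3
  σ[v='r'](R) → 1
  π[h](σ[v='r'](R)) → 1
  S → 6
  σ[y='q'](S) → 1
  ρ[h/d](σ[y='q'](S)) → 1
  π[h](ρ[h/d](σ[y='q'](S))) → 1
  (π[h](σ[v='r'](R)) ∪ π[h](ρ[h/d](σ[y='q'](S)))) → 2
  ρ[g/h]((π[h](σ[v='r'](R)) ∪ π[h](ρ[h/d](σ[y='q'](S))))) → 2

E1 result:
g
3
E2 result:
g
3
7
Witness: (7,) appears 0× in E1 but 1× in E2.

no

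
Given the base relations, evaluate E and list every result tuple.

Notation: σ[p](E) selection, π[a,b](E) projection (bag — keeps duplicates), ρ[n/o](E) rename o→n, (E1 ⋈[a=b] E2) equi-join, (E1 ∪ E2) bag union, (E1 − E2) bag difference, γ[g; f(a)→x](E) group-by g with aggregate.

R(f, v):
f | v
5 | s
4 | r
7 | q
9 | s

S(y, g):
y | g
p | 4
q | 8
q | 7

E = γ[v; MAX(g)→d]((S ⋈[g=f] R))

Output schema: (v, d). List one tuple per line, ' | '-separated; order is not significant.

Per-node cardinality:
  S → 3
  R → 4
  (S ⋈[g=f] R) → 2
  γ[v; MAX(g)→d]((S ⋈[g=f] R)) → 2

== RESULT ==
v | d
q | 7
r | 4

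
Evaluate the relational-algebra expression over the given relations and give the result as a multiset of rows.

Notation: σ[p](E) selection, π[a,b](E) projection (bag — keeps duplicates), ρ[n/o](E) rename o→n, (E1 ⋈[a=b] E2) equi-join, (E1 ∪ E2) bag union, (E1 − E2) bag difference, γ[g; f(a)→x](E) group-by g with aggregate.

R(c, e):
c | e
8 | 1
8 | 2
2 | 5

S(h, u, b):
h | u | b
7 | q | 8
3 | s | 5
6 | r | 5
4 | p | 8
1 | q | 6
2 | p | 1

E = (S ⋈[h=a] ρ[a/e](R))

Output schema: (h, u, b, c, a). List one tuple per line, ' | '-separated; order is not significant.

Row counts bottom-up:
  S → 6
  R → 3
  ρ[a/e](R) → 3
  (S ⋈[h=a] ρ[a/e](R)) → 2

== RESULT ==
h | u | b | c | a
1 | q | 6 | 8 | 1
2 | p | 1 | 8 | 2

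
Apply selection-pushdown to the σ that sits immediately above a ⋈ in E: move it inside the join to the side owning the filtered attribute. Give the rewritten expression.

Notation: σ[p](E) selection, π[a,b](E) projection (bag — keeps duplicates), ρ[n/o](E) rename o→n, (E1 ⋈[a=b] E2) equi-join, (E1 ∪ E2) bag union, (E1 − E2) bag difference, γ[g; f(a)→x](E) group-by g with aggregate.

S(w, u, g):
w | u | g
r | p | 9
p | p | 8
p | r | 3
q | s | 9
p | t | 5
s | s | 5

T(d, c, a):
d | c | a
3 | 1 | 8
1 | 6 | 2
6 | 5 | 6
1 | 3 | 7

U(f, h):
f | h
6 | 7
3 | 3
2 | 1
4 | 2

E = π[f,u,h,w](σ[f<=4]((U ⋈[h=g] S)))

σ filters on f, owned by the left side.
E' = π[f,u,h,w]((σ[f<=4](U) ⋈[h=g] S))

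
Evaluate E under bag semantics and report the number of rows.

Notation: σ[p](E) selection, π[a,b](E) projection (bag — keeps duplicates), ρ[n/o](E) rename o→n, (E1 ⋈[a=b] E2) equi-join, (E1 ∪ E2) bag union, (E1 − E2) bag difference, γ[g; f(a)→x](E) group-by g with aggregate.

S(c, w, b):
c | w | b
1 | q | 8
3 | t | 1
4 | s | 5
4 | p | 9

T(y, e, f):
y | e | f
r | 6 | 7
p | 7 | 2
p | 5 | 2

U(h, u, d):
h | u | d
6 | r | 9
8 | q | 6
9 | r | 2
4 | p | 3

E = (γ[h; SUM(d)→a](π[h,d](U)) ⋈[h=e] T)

Subexpression sizes:
  U → 4
  π[h,d](U) → 4
  γ[h; SUM(d)→a](π[h,d](U)) → 4
  T → 3
  (γ[h; SUM(d)→a](π[h,d](U)) ⋈[h=e] T) → 1

|E| = 1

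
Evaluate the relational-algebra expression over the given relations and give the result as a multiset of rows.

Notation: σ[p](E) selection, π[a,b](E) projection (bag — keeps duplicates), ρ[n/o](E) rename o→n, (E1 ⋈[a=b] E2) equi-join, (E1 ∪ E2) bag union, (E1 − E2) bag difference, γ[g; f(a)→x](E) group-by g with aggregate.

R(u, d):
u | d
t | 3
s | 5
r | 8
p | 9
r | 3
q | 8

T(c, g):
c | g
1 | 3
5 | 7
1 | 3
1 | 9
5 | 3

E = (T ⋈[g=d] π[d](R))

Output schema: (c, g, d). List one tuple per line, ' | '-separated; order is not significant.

Row counts bottom-up:
  T → 5
  R → 6
  π[d](R) → 6
  (T ⋈[g=d] π[d](R)) → 7

== RESULT ==
c | g | d
1 | 3 | 3
1 | 3 | 3
1 | 3 | 3
1 | 3 | 3
1 | 9 | 9
5 | 3 | 3
5 | 3 | 3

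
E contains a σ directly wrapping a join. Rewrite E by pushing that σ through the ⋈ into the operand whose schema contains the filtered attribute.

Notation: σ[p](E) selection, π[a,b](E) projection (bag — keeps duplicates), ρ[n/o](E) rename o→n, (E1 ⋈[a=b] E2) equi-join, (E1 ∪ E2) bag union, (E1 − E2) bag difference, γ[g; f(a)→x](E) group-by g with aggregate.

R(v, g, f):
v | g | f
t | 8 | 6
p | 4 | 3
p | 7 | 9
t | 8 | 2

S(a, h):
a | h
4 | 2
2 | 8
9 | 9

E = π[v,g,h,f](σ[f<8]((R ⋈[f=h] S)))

σ filters on f, owned by the left side.
E' = π[v,g,h,f]((σ[f<8](R) ⋈[f=h] S))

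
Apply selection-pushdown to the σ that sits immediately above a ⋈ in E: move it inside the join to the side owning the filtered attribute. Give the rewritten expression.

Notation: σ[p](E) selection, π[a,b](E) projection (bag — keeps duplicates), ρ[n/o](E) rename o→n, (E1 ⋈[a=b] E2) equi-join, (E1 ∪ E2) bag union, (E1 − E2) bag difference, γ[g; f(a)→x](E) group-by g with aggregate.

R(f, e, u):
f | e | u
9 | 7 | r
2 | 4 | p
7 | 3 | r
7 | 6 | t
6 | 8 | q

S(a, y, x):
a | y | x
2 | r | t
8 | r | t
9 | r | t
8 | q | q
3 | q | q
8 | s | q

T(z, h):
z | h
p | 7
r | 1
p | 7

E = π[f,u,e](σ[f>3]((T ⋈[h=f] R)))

σ filters on f, owned by the right side.
E' = π[f,u,e]((T ⋈[h=f] σ[f>3](R)))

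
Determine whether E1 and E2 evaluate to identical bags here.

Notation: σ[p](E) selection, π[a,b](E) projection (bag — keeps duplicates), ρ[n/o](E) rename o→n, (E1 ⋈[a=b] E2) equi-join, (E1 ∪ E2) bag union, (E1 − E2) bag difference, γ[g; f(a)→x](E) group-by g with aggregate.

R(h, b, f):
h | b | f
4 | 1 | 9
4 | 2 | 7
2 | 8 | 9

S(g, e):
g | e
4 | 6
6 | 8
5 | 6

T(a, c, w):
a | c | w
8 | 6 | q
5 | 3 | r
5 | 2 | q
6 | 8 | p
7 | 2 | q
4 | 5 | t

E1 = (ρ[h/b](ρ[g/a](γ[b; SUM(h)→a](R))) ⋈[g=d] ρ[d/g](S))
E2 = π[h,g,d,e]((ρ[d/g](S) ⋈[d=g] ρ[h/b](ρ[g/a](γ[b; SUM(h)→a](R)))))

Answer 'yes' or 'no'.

E1 subexpression sizes:
  R → 3
  γ[b; SUM(h)→a](R) → 3
  ρ[g/a](γ[b; SUM(h)→a](R)) → 3
  ρ[h/b](ρ[g/a](γ[b; SUM(h)→a](R))) → 3
  S → 3
  ρ[d/g](S) → 3
  (ρ[h/b](ρ[g/a](γ[b; SUM(h)→a](R))) ⋈[g=d] ρ[d/g](S)) → 2
E2 subexpression sizes:
  S → 3
  ρ[d/g](S) → 3
  R → 3
  γ[b; SUM(h)→a](R) → 3
  ρ[g/a](γ[b; SUM(h)→a](R)) → 3
  ρ[h/b](ρ[g/a](γ[b; SUM(h)→a](R))) → 3
  (ρ[d/g](S) ⋈[d=g] ρ[h/b](ρ[g/a](γ[b; SUM(h)→a](R)))) → 2
  π[h,g,d,e]((ρ[d/g](S) ⋈[d=g] ρ[h/b](ρ[g/a](γ[b; SUM(h)→a](R))))) → 2

E1 and E2 produce the same multiset:
h | g | d | e
1 | 4 | 4 | 6
2 | 4 | 4 | 6

yes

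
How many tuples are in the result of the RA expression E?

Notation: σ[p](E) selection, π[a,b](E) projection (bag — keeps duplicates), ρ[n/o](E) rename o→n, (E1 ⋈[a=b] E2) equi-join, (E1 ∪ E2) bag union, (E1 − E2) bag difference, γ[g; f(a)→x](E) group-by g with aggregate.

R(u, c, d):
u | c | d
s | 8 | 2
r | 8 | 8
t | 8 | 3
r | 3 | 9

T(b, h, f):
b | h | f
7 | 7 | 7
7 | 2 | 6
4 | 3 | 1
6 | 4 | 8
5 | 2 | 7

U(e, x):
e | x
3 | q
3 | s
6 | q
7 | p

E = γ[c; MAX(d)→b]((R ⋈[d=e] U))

Row counts bottom-up:
  R → 4
  U → 4
  (R ⋈[d=e] U) → 2
  γ[c; MAX(d)→b]((R ⋈[d=e] U)) → 1

|E| = 1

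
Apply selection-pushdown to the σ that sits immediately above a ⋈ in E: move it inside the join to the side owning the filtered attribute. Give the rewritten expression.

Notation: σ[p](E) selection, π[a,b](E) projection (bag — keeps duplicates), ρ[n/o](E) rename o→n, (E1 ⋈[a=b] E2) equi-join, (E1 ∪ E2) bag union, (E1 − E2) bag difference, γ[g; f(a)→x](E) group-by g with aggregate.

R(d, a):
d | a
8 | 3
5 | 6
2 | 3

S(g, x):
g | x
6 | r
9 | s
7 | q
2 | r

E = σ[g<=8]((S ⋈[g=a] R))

σ filters on g, owned by the left side.
E' = (σ[g<=8](S) ⋈[g=a] R)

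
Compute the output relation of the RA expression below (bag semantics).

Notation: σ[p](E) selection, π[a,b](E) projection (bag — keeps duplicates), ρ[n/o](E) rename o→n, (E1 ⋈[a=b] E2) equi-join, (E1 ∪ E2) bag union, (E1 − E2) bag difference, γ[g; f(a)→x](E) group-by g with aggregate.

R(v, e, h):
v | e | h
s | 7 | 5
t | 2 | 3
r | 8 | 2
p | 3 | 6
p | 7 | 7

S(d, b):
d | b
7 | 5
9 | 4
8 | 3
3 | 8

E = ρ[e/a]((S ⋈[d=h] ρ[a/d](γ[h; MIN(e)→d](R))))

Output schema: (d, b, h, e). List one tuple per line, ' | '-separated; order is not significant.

Row counts bottom-up:
  S → 4
  R → 5
  γ[h; MIN(e)→d](R) → 5
  ρ[a/d](γ[h; MIN(e)→d](R)) → 5
  (S ⋈[d=h] ρ[a/d](γ[h; MIN(e)→d](R))) → 2
  ρ[e/a]((S ⋈[d=h] ρ[a/d](γ[h; MIN(e)→d](R)))) → 2

== RESULT ==
d | b | h | e
3 | 8 | 3 | 2
7 | 5 | 7 | 7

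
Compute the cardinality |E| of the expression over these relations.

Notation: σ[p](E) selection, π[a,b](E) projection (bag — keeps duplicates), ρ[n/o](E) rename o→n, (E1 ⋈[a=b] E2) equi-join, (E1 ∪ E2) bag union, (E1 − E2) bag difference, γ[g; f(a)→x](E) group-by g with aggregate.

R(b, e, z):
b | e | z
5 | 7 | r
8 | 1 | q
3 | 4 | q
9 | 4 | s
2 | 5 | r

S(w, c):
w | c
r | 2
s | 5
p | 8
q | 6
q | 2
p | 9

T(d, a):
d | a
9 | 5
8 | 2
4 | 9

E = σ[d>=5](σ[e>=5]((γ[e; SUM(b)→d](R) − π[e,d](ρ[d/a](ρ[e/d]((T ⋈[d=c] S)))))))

Row counts bottom-up:
  R → 5
  γ[e; SUM(b)→d](R) → 4
  T → 3
  S → 6
  (T ⋈[d=c] S) → 2
  ρ[e/d]((T ⋈[d=c] S)) → 2
  ρ[d/a](ρ[e/d]((T ⋈[d=c] S))) → 2
  π[e,d](ρ[d/a](ρ[e/d]((T ⋈[d=c] S)))) → 2
  (γ[e; SUM(b)→d](R) − π[e,d](ρ[d/a](ρ[e/d]((T ⋈[d=c] S))))) → 4
  σ[e>=5]((γ[e; SUM(b)→d](R) − π[e,d](ρ[d/a](ρ[e/d]((T ⋈[d=c] S)))))) → 2
  σ[d>=5](σ[e>=5]((γ[e; SUM(b)→d](R) − π[e,d](ρ[d/a](ρ[e/d]((T ⋈[d=c] S))))))) → 1

|E| = 1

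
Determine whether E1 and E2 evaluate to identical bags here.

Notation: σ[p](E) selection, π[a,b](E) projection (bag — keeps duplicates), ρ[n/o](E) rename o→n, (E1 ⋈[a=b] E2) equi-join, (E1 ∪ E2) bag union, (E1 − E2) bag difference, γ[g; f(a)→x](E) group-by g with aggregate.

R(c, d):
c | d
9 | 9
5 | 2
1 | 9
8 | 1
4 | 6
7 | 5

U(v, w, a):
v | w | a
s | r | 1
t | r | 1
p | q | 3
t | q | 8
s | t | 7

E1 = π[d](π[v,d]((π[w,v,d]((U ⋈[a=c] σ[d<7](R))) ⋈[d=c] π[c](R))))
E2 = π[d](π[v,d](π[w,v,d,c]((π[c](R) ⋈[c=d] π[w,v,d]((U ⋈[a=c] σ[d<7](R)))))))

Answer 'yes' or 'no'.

E1 subexpression sizes:
  U → 5
  R → 6
  σ[d<7](R) → 4
  (U ⋈[a=c] σ[d<7](R)) → 2
  π[w,v,d]((U ⋈[a=c] σ[d<7](R))) → 2
  R → 6
  π[c](R) → 6
  (π[w,v,d]((U ⋈[a=c] σ[d<7](R))) ⋈[d=c] π[c](R)) → 2
  π[v,d]((π[w,v,d]((U ⋈[a=c] σ[d<7](R))) ⋈[d=c] π[c](R))) → 2
  π[d](π[v,d]((π[w,v,d]((U ⋈[a=c] σ[d<7](R))) ⋈[d=c] π[c](R)))) → 2
E2 subexpression sizes:
  R → 6
  π[c](R) → 6
  U → 5
  R → 6
  σ[d<7](R) → 4
  (U ⋈[a=c] σ[d<7](R)) → 2
  π[w,v,d]((U ⋈[a=c] σ[d<7](R))) → 2
  (π[c](R) ⋈[c=d] π[w,v,d]((U ⋈[a=c] σ[d<7](R)))) → 2
  π[w,v,d,c]((π[c](R) ⋈[c=d] π[w,v,d]((U ⋈[a=c] σ[d<7](R))))) → 2
  π[v,d](π[w,v,d,c]((π[c](R) ⋈[c=d] π[w,v,d]((U ⋈[a=c] σ[d<7](R)))))) → 2
  π[d](π[v,d](π[w,v,d,c]((π[c](R) ⋈[c=d] π[w,v,d]((U ⋈[a=c] σ[d<7](R))))))) → 2

E1 and E2 produce the same multiset:
d
1
5

yes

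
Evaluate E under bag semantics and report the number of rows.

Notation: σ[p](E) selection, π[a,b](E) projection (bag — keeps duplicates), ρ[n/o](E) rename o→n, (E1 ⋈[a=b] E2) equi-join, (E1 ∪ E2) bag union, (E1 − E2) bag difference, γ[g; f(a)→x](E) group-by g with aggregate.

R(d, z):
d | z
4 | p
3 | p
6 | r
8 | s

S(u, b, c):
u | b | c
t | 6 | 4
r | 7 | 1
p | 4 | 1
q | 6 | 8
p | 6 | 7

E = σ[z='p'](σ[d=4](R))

Row counts bottom-up:
  R → 4
  σ[d=4](R) → 1
  σ[z='p'](σ[d=4](R)) → 1

|E| = 1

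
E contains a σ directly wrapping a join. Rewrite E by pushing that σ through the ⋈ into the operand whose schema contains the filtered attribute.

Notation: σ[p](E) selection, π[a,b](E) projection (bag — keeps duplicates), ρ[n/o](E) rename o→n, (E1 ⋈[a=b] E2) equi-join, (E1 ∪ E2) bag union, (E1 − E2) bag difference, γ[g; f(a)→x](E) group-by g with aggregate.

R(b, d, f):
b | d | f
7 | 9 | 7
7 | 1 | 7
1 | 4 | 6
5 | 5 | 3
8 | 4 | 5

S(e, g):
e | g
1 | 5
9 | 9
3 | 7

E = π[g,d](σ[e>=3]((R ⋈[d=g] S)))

σ filters on e, owned by the right side.
E' = π[g,d]((R ⋈[d=g] σ[e>=3](S)))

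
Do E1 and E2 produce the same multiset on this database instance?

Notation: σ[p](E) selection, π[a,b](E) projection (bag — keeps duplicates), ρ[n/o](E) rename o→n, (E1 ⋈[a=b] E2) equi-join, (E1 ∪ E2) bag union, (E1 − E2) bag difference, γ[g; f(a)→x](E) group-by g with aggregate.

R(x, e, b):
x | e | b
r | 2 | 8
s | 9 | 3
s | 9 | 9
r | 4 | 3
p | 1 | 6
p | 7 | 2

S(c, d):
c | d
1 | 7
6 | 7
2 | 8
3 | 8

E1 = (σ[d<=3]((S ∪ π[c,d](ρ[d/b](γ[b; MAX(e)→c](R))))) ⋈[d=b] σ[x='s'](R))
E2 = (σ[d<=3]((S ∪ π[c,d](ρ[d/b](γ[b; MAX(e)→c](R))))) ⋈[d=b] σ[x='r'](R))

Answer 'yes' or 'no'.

E1 per-node cardinality:
  S → 4
  R → 6
  γ[b; MAX(e)→c](R) → 5
  ρ[d/b](γ[b; MAX(e)→c](R)) → 5
  π[c,d](ρ[d/b](γ[b; MAX(e)→c](R))) → 5
  (S ∪ π[c,d](ρ[d/b](γ[b; MAX(e)→c](R)))) → 9
  σ[d<=3]((S ∪ π[c,d](ρ[d/b](γ[b; MAX(e)→c](R))))) → 2
  R → 6
  σ[x='s'](R) → 2
  (σ[d<=3]((S ∪ π[c,d](ρ[d/b](γ[b; MAX(e)→c](R))))) ⋈[d=b] σ[x='s'](R)) → 1
E2 per-node cardinality:
  S → 4
  R → 6
  γ[b; MAX(e)→c](R) → 5
  ρ[d/b](γ[b; MAX(e)→c](R)) → 5
  π[c,d](ρ[d/b](γ[b; MAX(e)→c](R))) → 5
  (S ∪ π[c,d](ρ[d/b](γ[b; MAX(e)→c](R)))) → 9
  σ[d<=3]((S ∪ π[c,d](ρ[d/b](γ[b; MAX(e)→c](R))))) → 2
  R → 6
  σ[x='r'](R) → 2
  (σ[d<=3]((S ∪ π[c,d](ρ[d/b](γ[b; MAX(e)→c](R))))) ⋈[d=b] σ[x='r'](R)) → 1

E1 result:
c | d | x | e | b
9 | 3 | s | 9 | 3
E2 result:
c | d | x | e | b
9 | 3 | r | 4 | 3
Witness: (9, 3, 'r', 4, 3) appears 0× in E1 but 1× in E2.

no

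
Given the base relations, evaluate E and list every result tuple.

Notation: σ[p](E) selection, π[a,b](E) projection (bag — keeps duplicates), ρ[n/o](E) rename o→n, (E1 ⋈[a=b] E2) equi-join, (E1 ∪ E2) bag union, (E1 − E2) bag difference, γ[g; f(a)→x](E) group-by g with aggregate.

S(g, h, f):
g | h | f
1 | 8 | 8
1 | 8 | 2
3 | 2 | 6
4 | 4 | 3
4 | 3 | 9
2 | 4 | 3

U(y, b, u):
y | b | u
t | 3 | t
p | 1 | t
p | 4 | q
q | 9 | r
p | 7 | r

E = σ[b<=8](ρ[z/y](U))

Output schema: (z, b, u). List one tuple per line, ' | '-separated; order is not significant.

Per-node cardinality:
  U → 5
  ρ[z/y](U) → 5
  σ[b<=8](ρ[z/y](U)) → 4

== RESULT ==
z | b | u
p | 1 | t
p | 4 | q
p | 7 | r
t | 3 | t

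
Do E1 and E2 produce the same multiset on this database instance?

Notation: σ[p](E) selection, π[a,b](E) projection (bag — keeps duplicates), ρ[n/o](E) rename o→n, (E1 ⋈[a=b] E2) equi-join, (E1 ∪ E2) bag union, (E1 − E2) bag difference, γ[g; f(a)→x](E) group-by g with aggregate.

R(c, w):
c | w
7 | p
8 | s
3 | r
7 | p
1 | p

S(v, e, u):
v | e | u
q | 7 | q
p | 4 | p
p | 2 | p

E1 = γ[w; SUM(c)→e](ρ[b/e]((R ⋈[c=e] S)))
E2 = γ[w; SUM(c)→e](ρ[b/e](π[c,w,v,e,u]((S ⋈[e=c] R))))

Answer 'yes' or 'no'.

E1 subexpression sizes:
  R → 5
  S → 3
  (R ⋈[c=e] S) → 2
  ρ[b/e]((R ⋈[c=e] S)) → 2
  γ[w; SUM(c)→e](ρ[b/e]((R ⋈[c=e] S))) → 1
E2 subexpression sizes:
  S → 3
  R → 5
  (S ⋈[e=c] R) → 2
  π[c,w,v,e,u]((S ⋈[e=c] R)) → 2
  ρ[b/e](π[c,w,v,e,u]((S ⋈[e=c] R))) → 2
  γ[w; SUM(c)→e](ρ[b/e](π[c,w,v,e,u]((S ⋈[e=c] R)))) → 1

E1 and E2 produce the same multiset:
w | e
p | 14

yes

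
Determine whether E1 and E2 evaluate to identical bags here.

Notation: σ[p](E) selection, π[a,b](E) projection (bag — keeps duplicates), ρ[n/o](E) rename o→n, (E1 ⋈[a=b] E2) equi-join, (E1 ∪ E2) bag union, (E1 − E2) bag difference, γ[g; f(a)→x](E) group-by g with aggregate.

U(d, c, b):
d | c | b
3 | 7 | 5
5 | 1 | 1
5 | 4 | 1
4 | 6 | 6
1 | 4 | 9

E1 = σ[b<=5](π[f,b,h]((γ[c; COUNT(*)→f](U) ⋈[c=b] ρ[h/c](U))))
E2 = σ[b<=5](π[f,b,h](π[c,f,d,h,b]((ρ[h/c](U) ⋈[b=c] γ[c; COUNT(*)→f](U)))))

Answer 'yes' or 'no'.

E1 stepwise |·|:
  U → 5
  γ[c; COUNT(*)→f](U) → 4
  U → 5
  ρ[h/c](U) → 5
  (γ[c; COUNT(*)→f](U) ⋈[c=b] ρ[h/c](U)) → 3
  π[f,b,h]((γ[c; COUNT(*)→f](U) ⋈[c=b] ρ[h/c](U))) → 3
  σ[b<=5](π[f,b,h]((γ[c; COUNT(*)→f](U) ⋈[c=b] ρ[h/c](U)))) → 2
E2 stepwise |·|:
  U → 5
  ρ[h/c](U) → 5
  U → 5
  γ[c; COUNT(*)→f](U) → 4
  (ρ[h/c](U) ⋈[b=c] γ[c; COUNT(*)→f](U)) → 3
  π[c,f,d,h,b]((ρ[h/c](U) ⋈[b=c] γ[c; COUNT(*)→f](U))) → 3
  π[f,b,h](π[c,f,d,h,b]((ρ[h/c](U) ⋈[b=c] γ[c; COUNT(*)→f](U)))) → 3
  σ[b<=5](π[f,b,h](π[c,f,d,h,b]((ρ[h/c](U) ⋈[b=c] γ[c; COUNT(*)→f](U))))) → 2

E1 and E2 produce the same multiset:
f | b | h
1 | 1 | 1
1 | 1 | 4

yes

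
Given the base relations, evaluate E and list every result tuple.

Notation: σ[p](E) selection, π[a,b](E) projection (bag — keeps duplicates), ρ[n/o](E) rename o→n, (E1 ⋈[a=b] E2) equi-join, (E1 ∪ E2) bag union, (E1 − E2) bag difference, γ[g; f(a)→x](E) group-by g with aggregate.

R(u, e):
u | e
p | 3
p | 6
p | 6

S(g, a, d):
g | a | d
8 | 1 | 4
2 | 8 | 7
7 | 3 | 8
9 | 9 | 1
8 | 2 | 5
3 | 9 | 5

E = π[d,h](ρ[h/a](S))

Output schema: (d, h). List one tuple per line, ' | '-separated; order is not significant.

Row counts bottom-up:
  S → 6
  ρ[h/a](S) → 6
  π[d,h](ρ[h/a](S)) → 6

== RESULT ==
d | h
1 | 9
4 | 1
5 | 2
5 | 9
7 | 8
8 | 3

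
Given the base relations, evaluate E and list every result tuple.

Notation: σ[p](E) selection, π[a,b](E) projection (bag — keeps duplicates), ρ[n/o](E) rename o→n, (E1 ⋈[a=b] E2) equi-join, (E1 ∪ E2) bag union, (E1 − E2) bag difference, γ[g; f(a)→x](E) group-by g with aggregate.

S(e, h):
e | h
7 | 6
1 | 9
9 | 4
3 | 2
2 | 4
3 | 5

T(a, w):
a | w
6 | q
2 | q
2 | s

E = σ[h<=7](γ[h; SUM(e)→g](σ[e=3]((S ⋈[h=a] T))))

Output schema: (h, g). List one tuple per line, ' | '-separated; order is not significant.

Stepwise |·|:
  S → 6
  T → 3
  (S ⋈[h=a] T) → 3
  σ[e=3]((S ⋈[h=a] T)) → 2
  γ[h; SUM(e)→g](σ[e=3]((S ⋈[h=a] T))) → 1
  σ[h<=7](γ[h; SUM(e)→g](σ[e=3]((S ⋈[h=a] T)))) → 1

== RESULT ==
h | g
2 | 6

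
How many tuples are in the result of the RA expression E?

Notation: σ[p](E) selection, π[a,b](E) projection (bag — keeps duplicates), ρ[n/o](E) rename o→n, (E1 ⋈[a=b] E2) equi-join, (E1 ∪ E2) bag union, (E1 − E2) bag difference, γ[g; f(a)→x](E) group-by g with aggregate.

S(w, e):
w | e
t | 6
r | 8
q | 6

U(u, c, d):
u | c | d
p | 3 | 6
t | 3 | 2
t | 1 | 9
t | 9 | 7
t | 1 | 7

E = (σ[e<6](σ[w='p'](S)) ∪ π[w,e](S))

Row counts bottom-up:
  S → 3
  σ[w='p'](S) → 0
  σ[e<6](σ[w='p'](S)) → 0
  S → 3
  π[w,e](S) → 3
  (σ[e<6](σ[w='p'](S)) ∪ π[w,e](S)) → 3

|E| = 3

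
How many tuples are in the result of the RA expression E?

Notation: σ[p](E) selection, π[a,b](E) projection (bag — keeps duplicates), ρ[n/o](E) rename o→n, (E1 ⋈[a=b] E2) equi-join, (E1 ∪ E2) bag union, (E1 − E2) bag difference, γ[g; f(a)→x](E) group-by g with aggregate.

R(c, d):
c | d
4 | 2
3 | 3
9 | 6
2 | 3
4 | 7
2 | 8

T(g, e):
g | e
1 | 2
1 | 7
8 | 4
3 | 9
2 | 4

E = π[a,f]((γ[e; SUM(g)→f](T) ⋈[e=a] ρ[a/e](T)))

Stepwise |·|:
  T → 5
  γ[e; SUM(g)→f](T) → 4
  T → 5
  ρ[a/e](T) → 5
  (γ[e; SUM(g)→f](T) ⋈[e=a] ρ[a/e](T)) → 5
  π[a,f]((γ[e; SUM(g)→f](T) ⋈[e=a] ρ[a/e](T))) → 5

|E| = 5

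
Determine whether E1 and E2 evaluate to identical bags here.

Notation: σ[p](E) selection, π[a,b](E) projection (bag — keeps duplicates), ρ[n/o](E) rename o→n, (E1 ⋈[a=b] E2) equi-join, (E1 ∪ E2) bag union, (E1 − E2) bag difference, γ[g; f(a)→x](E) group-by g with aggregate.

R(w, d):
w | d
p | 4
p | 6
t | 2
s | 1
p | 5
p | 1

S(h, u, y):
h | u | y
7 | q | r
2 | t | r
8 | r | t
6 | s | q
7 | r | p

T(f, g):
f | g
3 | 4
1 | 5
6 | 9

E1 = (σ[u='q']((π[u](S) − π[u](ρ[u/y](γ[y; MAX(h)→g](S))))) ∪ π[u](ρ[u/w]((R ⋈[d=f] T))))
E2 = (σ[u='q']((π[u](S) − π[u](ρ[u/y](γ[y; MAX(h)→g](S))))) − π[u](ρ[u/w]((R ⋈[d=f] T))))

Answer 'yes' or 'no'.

E1 per-node cardinality:
  S → 5
  π[u](S) → 5
  S → 5
  γ[y; MAX(h)→g](S) → 4
  ρ[u/y](γ[y; MAX(h)→g](S)) → 4
  π[u](ρ[u/y](γ[y; MAX(h)→g](S))) → 4
  (π[u](S) − π[u](ρ[u/y](γ[y; MAX(h)→g](S)))) → 2
  σ[u='q']((π[u](S) − π[u](ρ[u/y](γ[y; MAX(h)→g](S))))) → 0
  R → 6
  T → 3
  (R ⋈[d=f] T) → 3
  ρ[u/w]((R ⋈[d=f] T)) → 3
  π[u](ρ[u/w]((R ⋈[d=f] T))) → 3
  (σ[u='q']((π[u](S) − π[u](ρ[u/y](γ[y; MAX(h)→g](S))))) ∪ π[u](ρ[u/w]((R ⋈[d=f] T)))) → 3
E2 per-node cardinality:
  S → 5
  π[u](S) → 5
  S → 5
  γ[y; MAX(h)→g](S) → 4
  ρ[u/y](γ[y; MAX(h)→g](S)) → 4
  π[u](ρ[u/y](γ[y; MAX(h)→g](S))) → 4
  (π[u](S) − π[u](ρ[u/y](γ[y; MAX(h)→g](S)))) → 2
  σ[u='q']((π[u](S) − π[u](ρ[u/y](γ[y; MAX(h)→g](S))))) → 0
  R → 6
  T → 3
  (R ⋈[d=f] T) → 3
  ρ[u/w]((R ⋈[d=f] T)) → 3
  π[u](ρ[u/w]((R ⋈[d=f] T))) → 3
  (σ[u='q']((π[u](S) − π[u](ρ[u/y](γ[y; MAX(h)→g](S))))) − π[u](ρ[u/w]((R ⋈[d=f] T)))) → 0

E1 result:
u
p
p
s
E2 result:
u
(0 rows)
Witness: ('p',) appears 2× in E1 but 0× in E2.

no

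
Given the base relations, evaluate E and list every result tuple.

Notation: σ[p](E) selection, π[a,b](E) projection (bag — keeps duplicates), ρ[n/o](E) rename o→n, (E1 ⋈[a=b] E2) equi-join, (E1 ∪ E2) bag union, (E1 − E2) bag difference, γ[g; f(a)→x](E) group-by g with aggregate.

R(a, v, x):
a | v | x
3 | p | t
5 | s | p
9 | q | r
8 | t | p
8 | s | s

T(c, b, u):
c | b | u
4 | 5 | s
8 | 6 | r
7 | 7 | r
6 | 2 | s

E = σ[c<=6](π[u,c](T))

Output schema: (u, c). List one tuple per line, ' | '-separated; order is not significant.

Subexpression sizes:
  T → 4
  π[u,c](T) → 4
  σ[c<=6](π[u,c](T)) → 2

== RESULT ==
u | c
s | 4
s | 6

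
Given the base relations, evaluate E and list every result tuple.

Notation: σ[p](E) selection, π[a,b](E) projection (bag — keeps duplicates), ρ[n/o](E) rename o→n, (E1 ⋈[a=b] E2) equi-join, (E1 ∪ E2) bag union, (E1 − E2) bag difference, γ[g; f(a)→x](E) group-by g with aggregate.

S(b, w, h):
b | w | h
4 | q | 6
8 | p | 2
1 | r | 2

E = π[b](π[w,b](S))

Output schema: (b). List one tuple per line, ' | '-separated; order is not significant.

Per-node cardinality:
  S → 3
  π[w,b](S) → 3
  π[b](π[w,b](S)) → 3

== RESULT ==
b
1
4
8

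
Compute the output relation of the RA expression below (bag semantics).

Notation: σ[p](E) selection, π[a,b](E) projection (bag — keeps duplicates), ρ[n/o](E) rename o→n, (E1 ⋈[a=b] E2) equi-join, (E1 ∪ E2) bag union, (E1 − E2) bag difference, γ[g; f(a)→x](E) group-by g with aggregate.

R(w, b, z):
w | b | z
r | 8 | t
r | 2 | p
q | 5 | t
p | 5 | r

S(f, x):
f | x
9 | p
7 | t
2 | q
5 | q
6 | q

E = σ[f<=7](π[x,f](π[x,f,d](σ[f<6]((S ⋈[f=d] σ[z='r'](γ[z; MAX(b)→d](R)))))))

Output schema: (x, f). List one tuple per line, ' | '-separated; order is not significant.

Row counts bottom-up:
  S → 5
  R → 4
  γ[z; MAX(b)→d](R) → 3
  σ[z='r'](γ[z; MAX(b)→d](R)) → 1
  (S ⋈[f=d] σ[z='r'](γ[z; MAX(b)→d](R))) → 1
  σ[f<6]((S ⋈[f=d] σ[z='r'](γ[z; MAX(b)→d](R)))) → 1
  π[x,f,d](σ[f<6]((S ⋈[f=d] σ[z='r'](γ[z; MAX(b)→d](R))))) → 1
  π[x,f](π[x,f,d](σ[f<6]((S ⋈[f=d] σ[z='r'](γ[z; MAX(b)→d](R)))))) → 1
  σ[f<=7](π[x,f](π[x,f,d](σ[f<6]((S ⋈[f=d] σ[z='r'](γ[z; MAX(b)→d](R))))))) → 1

== RESULT ==
x | f
q | 5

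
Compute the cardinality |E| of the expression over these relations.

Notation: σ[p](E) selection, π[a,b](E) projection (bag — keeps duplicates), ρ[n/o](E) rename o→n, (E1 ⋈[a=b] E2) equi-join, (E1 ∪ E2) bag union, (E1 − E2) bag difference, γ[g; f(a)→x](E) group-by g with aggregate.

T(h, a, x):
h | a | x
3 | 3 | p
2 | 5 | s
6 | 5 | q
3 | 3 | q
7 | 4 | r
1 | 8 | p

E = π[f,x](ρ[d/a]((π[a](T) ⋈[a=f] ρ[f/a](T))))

Row counts bottom-up:
  T → 6
  π[a](T) → 6
  T → 6
  ρ[f/a](T) → 6
  (π[a](T) ⋈[a=f] ρ[f/a](T)) → 10
  ρ[d/a]((π[a](T) ⋈[a=f] ρ[f/a](T))) → 10
  π[f,x](ρ[d/a]((π[a](T) ⋈[a=f] ρ[f/a](T)))) → 10

|E| = 10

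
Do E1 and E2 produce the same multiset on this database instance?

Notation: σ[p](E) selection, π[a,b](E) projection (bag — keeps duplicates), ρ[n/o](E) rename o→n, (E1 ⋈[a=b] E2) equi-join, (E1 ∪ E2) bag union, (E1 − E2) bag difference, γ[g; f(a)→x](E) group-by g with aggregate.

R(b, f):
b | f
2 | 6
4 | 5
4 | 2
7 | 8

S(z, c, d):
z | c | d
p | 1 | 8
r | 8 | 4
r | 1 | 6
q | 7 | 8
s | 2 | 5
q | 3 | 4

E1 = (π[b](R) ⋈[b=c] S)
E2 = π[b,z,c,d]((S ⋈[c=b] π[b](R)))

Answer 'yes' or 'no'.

E1 subexpression sizes:
  R → 4
  π[b](R) → 4
  S → 6
  (π[b](R) ⋈[b=c] S) → 2
E2 subexpression sizes:
  S → 6
  R → 4
  π[b](R) → 4
  (S ⋈[c=b] π[b](R)) → 2
  π[b,z,c,d]((S ⋈[c=b] π[b](R))) → 2

E1 and E2 produce the same multiset:
b | z | c | d
2 | s | 2 | 5
7 | q | 7 | 8

yes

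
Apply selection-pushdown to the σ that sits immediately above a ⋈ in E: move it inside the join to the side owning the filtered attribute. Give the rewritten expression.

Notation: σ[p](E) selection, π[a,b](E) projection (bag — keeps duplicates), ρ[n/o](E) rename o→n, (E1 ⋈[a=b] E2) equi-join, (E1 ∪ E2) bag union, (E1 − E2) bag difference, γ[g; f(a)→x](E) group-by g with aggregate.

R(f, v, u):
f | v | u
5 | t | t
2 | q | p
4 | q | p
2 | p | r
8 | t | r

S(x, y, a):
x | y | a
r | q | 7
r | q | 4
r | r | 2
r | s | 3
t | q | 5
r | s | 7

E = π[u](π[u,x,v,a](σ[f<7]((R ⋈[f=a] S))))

σ filters on f, owned by the left side.
E' = π[u](π[u,x,v,a]((σ[f<7](R) ⋈[f=a] S)))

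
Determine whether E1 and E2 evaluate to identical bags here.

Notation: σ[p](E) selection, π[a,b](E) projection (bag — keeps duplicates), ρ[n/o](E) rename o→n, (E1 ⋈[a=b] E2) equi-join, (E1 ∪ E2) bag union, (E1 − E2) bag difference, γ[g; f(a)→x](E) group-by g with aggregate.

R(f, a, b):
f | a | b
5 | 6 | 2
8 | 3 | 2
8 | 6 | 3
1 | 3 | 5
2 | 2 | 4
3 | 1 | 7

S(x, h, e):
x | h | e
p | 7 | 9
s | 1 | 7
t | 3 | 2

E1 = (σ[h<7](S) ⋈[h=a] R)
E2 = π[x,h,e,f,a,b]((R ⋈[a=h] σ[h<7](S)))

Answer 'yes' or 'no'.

E1 per-node cardinality:
  S → 3
  σ[h<7](S) → 2
  R → 6
  (σ[h<7](S) ⋈[h=a] R) → 3
E2 per-node cardinality:
  R → 6
  S → 3
  σ[h<7](S) → 2
  (R ⋈[a=h] σ[h<7](S)) → 3
  π[x,h,e,f,a,b]((R ⋈[a=h] σ[h<7](S))) → 3

E1 and E2 produce the same multiset:
x | h | e | f | a | b
s | 1 | 7 | 3 | 1 | 7
t | 3 | 2 | 1 | 3 | 5
t | 3 | 2 | 8 | 3 | 2

yes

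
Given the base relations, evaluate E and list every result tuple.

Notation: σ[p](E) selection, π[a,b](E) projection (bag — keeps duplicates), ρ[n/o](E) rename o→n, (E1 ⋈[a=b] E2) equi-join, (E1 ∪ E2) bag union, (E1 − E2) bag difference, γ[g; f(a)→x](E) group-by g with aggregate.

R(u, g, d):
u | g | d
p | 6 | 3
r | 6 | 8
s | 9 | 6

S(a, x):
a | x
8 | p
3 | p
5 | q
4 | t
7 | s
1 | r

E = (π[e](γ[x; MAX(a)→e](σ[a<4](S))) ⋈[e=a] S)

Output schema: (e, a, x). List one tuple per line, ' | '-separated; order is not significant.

Per-node cardinality:
  S → 6
  σ[a<4](S) → 2
  γ[x; MAX(a)→e](σ[a<4](S)) → 2
  π[e](γ[x; MAX(a)→e](σ[a<4](S))) → 2
  S → 6
  (π[e](γ[x; MAX(a)→e](σ[a<4](S))) ⋈[e=a] S) → 2

== RESULT ==
e | a | x
1 | 1 | r
3 | 3 | p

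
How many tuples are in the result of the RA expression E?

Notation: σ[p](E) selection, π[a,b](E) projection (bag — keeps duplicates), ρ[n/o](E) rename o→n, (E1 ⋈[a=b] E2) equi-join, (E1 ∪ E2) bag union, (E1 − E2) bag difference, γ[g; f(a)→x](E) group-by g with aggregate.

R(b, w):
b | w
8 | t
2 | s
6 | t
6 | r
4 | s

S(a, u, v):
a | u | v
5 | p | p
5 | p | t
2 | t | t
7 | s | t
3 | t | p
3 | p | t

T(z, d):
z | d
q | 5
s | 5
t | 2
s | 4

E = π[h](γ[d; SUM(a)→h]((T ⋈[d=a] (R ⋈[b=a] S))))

Subexpression sizes:
  T → 4
  R → 5
  S → 6
  (R ⋈[b=a] S) → 1
  (T ⋈[d=a] (R ⋈[b=a] S)) → 1
  γ[d; SUM(a)→h]((T ⋈[d=a] (R ⋈[b=a] S))) → 1
  π[h](γ[d; SUM(a)→h]((T ⋈[d=a] (R ⋈[b=a] S)))) → 1

|E| = 1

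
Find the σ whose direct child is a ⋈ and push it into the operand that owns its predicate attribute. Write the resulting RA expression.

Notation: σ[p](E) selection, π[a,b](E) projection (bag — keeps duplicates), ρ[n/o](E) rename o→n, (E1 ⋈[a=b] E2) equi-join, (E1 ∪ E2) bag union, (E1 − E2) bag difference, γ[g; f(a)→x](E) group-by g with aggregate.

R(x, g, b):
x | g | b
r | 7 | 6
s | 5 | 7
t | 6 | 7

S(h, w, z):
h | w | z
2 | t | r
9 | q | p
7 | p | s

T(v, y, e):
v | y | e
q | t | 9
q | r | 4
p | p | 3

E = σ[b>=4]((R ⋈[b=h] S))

σ filters on b, owned by the left side.
E' = (σ[b>=4](R) ⋈[b=h] S)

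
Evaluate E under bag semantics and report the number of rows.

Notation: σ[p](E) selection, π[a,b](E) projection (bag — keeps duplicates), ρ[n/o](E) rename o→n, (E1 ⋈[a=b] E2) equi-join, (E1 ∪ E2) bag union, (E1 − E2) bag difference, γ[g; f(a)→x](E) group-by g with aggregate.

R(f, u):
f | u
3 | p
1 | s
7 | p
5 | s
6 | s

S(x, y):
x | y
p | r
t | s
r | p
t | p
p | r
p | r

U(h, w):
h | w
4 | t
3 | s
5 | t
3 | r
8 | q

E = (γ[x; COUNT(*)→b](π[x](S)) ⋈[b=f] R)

Subexpression sizes:
  S → 6
  π[x](S) → 6
  γ[x; COUNT(*)→b](π[x](S)) → 3
  R → 5
  (γ[x; COUNT(*)→b](π[x](S)) ⋈[b=f] R) → 2

|E| = 2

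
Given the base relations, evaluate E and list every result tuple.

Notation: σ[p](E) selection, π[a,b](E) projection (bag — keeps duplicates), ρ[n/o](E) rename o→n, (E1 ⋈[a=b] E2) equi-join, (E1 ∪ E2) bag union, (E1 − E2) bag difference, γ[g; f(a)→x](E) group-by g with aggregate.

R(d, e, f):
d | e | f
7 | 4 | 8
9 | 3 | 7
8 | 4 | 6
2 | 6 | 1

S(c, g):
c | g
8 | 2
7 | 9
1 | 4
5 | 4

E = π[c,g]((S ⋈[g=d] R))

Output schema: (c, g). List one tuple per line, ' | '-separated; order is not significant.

Row counts bottom-up:
  S → 4
  R → 4
  (S ⋈[g=d] R) → 2
  π[c,g]((S ⋈[g=d] R)) → 2

== RESULT ==
c | g
7 | 9
8 | 2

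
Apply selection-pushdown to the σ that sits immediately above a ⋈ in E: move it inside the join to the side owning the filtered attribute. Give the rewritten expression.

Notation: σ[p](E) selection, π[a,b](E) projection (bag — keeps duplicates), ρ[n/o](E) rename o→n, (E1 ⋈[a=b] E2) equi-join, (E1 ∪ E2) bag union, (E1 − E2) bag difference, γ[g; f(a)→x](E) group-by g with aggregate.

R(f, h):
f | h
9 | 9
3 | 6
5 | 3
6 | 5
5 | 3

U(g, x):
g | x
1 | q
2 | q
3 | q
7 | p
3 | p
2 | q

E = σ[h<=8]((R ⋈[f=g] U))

σ filters on h, owned by the left side.
E' = (σ[h<=8](R) ⋈[f=g] U)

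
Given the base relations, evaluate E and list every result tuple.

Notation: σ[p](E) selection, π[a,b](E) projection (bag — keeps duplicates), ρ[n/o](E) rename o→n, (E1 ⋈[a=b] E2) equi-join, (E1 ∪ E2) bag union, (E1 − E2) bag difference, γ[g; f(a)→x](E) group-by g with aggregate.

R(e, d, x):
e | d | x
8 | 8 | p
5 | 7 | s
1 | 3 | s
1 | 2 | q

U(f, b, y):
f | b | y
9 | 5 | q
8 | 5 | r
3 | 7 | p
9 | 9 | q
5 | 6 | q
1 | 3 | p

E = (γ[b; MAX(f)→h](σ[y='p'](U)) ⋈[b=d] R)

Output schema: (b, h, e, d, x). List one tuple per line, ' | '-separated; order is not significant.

Per-node cardinality:
  U → 6
  σ[y='p'](U) → 2
  γ[b; MAX(f)→h](σ[y='p'](U)) → 2
  R → 4
  (γ[b; MAX(f)→h](σ[y='p'](U)) ⋈[b=d] R) → 2

== RESULT ==
b | h | e | d | x
3 | 1 | 1 | 3 | s
7 | 3 | 5 | 7 | s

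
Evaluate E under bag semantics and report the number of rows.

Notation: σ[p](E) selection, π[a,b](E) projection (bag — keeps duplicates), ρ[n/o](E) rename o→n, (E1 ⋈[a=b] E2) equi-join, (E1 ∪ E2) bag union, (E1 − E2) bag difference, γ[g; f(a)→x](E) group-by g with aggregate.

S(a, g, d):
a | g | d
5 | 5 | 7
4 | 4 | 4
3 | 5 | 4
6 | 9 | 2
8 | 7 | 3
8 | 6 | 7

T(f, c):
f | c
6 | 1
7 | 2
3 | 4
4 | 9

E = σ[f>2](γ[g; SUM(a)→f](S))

Per-node cardinality:
  S → 6
  γ[g; SUM(a)→f](S) → 5
  σ[f>2](γ[g; SUM(a)→f](S)) → 5

|E| = 5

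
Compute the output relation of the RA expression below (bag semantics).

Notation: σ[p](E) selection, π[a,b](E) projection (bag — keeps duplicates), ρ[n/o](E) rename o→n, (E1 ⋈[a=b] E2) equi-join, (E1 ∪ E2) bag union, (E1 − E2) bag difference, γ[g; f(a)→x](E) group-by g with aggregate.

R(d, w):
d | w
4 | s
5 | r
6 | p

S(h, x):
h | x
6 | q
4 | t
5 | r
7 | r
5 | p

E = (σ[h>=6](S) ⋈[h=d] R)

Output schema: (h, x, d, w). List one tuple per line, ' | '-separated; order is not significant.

Per-node cardinality:
  S → 5
  σ[h>=6](S) → 2
  R → 3
  (σ[h>=6](S) ⋈[h=d] R) → 1

== RESULT ==
h | x | d | w
6 | q | 6 | p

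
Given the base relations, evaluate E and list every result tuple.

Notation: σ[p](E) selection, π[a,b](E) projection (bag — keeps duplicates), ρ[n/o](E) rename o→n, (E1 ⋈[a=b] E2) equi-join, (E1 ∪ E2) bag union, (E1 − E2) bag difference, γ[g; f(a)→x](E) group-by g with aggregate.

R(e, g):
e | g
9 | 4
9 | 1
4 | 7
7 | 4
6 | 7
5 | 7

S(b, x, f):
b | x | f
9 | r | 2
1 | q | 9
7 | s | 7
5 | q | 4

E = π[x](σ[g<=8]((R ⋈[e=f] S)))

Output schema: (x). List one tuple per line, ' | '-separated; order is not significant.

Per-node cardinality:
  R → 6
  S → 4
  (R ⋈[e=f] S) → 4
  σ[g<=8]((R ⋈[e=f] S)) → 4
  π[x](σ[g<=8]((R ⋈[e=f] S))) → 4

== RESULT ==
x
q
q
q
s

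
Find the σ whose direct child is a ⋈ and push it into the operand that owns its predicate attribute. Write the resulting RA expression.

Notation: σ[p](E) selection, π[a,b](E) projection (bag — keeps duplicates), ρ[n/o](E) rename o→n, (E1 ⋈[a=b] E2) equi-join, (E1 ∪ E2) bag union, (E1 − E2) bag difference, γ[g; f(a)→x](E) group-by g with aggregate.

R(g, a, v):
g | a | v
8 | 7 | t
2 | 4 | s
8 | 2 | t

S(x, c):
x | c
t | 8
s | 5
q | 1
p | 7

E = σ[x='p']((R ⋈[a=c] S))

σ filters on x, owned by the right side.
E' = (R ⋈[a=c] σ[x='p'](S))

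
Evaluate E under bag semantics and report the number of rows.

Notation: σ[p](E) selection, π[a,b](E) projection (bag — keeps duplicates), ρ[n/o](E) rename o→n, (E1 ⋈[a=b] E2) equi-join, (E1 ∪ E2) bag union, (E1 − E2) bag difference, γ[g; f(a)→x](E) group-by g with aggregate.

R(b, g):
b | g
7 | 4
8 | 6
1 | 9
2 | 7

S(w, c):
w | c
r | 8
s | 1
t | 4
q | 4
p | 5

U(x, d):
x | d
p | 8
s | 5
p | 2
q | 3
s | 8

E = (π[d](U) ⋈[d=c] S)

Row counts bottom-up:
  U → 5
  π[d](U) → 5
  S → 5
  (π[d](U) ⋈[d=c] S) → 3

|E| = 3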